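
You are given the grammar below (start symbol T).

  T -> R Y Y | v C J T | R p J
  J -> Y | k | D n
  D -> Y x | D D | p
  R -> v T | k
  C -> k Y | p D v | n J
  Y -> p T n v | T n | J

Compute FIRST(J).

{ k, p, v }

From J -> Y: add FIRST(Y) = { k, p, v }.
J -> k contributes {k}.
From J -> D n: add FIRST(D) = { k, p, v }.
Union: FIRST(J) = { k, p, v }.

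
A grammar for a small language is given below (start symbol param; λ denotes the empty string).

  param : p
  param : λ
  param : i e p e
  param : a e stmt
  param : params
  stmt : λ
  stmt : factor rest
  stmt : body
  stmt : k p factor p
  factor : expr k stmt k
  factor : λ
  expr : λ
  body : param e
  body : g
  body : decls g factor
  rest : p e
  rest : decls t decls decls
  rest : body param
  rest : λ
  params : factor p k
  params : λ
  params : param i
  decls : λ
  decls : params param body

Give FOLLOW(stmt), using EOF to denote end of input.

{ EOF, a, e, g, i, k, p }

In param : a e stmt: stmt is at the end, add FOLLOW(param) = { EOF, a, e, g, i, k, p }.
In factor : expr k stmt k: add FIRST(k) = { k }.
Union: FOLLOW(stmt) = { EOF, a, e, g, i, k, p }.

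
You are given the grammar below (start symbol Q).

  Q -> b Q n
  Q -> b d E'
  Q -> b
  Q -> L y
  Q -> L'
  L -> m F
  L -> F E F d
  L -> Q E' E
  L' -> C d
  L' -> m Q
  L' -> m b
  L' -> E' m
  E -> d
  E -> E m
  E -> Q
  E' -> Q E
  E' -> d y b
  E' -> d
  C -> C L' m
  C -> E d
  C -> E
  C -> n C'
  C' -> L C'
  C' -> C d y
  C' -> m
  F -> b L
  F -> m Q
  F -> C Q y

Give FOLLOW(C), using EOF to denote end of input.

{ b, d, m, n }

In L' -> C d: add FIRST(d) = { d }.
In C -> C L' m: add FIRST(L' m) = { b, d, m, n }.
In C' -> C d y: add FIRST(d y) = { d }.
In F -> C Q y: add FIRST(Q y) = { b, d, m, n }.
Union: FOLLOW(C) = { b, d, m, n }.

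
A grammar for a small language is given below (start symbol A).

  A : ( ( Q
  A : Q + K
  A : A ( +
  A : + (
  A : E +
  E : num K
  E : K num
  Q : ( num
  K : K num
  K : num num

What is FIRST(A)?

A : ( ( Q contributes {(}.
From A : Q + K: add FIRST(Q) = { ( }.
From A : A ( +: add FIRST(A) = { (, +, num }.
A : + ( contributes {+}.
From A : E +: add FIRST(E) = { num }.
Union: FIRST(A) = { (, +, num }.

{ (, +, num }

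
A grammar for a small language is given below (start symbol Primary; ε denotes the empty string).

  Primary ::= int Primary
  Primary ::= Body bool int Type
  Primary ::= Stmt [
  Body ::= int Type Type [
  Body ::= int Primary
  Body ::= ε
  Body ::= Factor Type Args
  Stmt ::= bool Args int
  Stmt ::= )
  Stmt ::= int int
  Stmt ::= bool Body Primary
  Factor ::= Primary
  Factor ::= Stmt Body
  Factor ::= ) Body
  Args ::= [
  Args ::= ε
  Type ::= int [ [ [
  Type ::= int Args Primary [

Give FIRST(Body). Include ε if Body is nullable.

{ ), bool, int, ε }

Body ::= int Type Type [ contributes {int}.
Body ::= int Primary contributes {int}.
Body ::= ε contributes ε.
From Body ::= Factor Type Args: add FIRST(Factor) = { ), bool, int }.
Union: FIRST(Body) = { ), bool, int, ε }.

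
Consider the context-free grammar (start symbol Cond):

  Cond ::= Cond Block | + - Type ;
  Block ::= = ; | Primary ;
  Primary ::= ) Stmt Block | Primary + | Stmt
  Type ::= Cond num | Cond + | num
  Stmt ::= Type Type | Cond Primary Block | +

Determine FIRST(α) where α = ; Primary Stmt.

{ ; }

; is a terminal; add {;} and stop.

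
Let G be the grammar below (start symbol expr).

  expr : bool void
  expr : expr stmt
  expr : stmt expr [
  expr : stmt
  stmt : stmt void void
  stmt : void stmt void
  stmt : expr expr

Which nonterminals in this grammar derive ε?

{ } (none)

No nonterminal has an empty production or an RHS whose symbols are all nullable.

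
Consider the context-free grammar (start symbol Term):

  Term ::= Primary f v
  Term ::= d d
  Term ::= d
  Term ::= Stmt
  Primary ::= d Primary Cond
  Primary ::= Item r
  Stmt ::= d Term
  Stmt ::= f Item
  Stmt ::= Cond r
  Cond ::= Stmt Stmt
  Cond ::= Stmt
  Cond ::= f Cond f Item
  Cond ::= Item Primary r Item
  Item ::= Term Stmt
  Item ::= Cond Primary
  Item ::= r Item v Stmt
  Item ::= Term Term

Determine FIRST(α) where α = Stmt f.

Add FIRST(Stmt) = { d, f, r }; Stmt is not nullable, stop.

{ d, f, r }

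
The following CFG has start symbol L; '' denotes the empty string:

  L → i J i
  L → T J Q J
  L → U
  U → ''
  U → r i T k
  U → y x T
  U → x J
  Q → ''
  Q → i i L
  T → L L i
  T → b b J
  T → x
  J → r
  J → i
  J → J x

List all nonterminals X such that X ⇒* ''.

Directly nullable (have an ''-production): U, Q.
L → U with every symbol nullable, so L is nullable.
No other nonterminal has a production whose RHS symbols are all nullable.

{ L, Q, U }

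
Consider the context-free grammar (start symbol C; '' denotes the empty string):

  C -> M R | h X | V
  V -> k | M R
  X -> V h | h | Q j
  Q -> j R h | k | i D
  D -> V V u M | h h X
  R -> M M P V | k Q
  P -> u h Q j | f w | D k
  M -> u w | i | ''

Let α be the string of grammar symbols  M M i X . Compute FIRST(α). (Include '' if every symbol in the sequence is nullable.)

Add FIRST(M)\{''} = { i, u }; M is nullable, continue.
Add FIRST(M)\{''} = { i, u }; M is nullable, continue.
i is a terminal; add {i} and stop.

{ i, u }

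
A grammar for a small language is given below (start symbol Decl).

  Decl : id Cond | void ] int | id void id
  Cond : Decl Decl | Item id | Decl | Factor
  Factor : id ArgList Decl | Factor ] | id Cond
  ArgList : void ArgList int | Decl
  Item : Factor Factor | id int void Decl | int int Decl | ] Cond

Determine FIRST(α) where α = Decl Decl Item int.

Add FIRST(Decl) = { id, void }; Decl is not nullable, stop.

{ id, void }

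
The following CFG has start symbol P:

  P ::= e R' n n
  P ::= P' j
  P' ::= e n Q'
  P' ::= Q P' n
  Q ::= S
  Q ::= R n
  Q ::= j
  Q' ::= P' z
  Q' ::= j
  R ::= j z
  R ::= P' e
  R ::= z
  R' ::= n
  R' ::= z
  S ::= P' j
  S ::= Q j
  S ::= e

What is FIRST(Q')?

From Q' ::= P' z: add FIRST(P') = { e, j, z }.
Q' ::= j contributes {j}.
Union: FIRST(Q') = { e, j, z }.

{ e, j, z }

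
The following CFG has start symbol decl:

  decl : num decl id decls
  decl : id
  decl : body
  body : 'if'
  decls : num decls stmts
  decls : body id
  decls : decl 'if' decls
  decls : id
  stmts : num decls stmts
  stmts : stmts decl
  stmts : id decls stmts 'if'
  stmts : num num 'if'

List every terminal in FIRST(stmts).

stmts : num decls stmts contributes {num}.
From stmts : stmts decl: add FIRST(stmts) = { id, num }.
stmts : id decls stmts 'if' contributes {id}.
stmts : num num 'if' contributes {num}.
Union: FIRST(stmts) = { id, num }.

{ id, num }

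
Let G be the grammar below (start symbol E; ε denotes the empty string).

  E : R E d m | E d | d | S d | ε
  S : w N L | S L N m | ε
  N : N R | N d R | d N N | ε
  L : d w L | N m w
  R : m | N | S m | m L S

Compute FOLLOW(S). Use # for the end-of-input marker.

In E : S d: add FIRST(d) = { d }.
In S : S L N m: add FIRST(L N m) = { d, m, w }.
In R : S m: add FIRST(m) = { m }.
In R : m L S: S is at the end, add FOLLOW(R) = { d, m, w }.
Union: FOLLOW(S) = { d, m, w }.

{ d, m, w }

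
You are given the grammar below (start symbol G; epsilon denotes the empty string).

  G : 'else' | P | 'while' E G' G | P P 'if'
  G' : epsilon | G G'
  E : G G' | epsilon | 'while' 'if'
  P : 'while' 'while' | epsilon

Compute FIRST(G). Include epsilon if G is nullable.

{ 'else', 'if', 'while', epsilon }

G : 'else' contributes {'else'}.
From G : P: add FIRST(P) = { 'while', epsilon } (including epsilon since P is nullable).
G : 'while' E G' G contributes {'while'}.
From G : P P 'if': P, P nullable, take FIRST(P) ∪ FIRST(P) ∪ {'if'} = { 'if', 'while' }.
Union: FIRST(G) = { 'else', 'if', 'while', epsilon }.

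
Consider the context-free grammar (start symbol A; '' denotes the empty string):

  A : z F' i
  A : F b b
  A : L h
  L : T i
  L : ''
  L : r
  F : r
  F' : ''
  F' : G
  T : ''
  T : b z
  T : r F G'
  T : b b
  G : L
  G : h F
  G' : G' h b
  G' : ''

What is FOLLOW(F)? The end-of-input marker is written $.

In A : F b b: add FIRST(b b) = { b }.
In T : r F G': add FIRST(G')\{''} = { h }.
  Since G' is nullable, also add FOLLOW(T) = { i }.
In G : h F: F is at the end, add FOLLOW(G) = { i }.
Union: FOLLOW(F) = { b, h, i }.

{ b, h, i }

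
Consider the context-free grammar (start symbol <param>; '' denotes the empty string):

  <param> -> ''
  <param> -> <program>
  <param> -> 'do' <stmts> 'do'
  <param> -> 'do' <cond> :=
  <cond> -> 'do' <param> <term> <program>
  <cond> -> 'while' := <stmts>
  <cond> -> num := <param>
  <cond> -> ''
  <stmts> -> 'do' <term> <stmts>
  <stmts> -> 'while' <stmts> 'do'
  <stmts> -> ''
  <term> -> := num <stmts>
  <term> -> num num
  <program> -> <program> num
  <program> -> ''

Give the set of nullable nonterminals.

Directly nullable (have an ''-production): <param>, <cond>, <stmts>, <program>.
No other nonterminal has a production whose RHS symbols are all nullable.

{ <cond>, <param>, <program>, <stmts> }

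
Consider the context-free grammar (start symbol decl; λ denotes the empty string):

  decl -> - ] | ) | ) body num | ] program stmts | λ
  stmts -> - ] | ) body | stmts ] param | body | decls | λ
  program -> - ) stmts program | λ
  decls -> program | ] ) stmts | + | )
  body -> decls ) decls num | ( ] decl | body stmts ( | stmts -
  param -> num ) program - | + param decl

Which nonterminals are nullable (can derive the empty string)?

{ decl, decls, program, stmts }

Directly nullable (have an λ-production): decl, stmts, program.
decls -> program with every symbol nullable, so decls is nullable.
No other nonterminal has a production whose RHS symbols are all nullable.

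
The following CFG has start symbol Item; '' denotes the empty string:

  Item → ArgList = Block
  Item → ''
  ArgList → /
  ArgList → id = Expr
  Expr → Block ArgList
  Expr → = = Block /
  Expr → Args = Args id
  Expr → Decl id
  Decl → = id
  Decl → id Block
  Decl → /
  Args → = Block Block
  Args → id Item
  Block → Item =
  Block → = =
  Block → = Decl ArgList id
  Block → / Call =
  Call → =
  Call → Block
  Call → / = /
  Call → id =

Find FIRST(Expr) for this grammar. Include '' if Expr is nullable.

{ /, =, id }

From Expr → Block ArgList: add FIRST(Block) = { /, =, id }.
Expr → = = Block / contributes {=}.
From Expr → Args = Args id: add FIRST(Args) = { =, id }.
From Expr → Decl id: add FIRST(Decl) = { /, =, id }.
Union: FIRST(Expr) = { /, =, id }.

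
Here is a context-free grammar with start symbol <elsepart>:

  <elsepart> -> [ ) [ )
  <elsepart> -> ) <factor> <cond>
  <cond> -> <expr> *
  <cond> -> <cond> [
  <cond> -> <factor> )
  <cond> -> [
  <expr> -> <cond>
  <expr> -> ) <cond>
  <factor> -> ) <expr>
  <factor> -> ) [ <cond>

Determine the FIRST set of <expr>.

{ ), [ }

From <expr> -> <cond>: add FIRST(<cond>) = { ), [ }.
<expr> -> ) <cond> contributes {)}.
Union: FIRST(<expr>) = { ), [ }.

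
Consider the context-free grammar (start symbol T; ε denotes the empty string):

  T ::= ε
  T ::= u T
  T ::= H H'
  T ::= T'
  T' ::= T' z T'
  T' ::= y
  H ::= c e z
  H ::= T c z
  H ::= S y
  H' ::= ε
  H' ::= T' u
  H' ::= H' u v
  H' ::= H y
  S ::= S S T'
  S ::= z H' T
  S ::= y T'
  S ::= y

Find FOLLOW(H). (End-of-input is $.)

{ $, c, u, y, z }

In T ::= H H': add FIRST(H')\{ε} = { c, u, y, z }.
  Since H' is nullable, also add FOLLOW(T) = { $, c, y, z }.
In H' ::= H y: add FIRST(y) = { y }.
Union: FOLLOW(H) = { $, c, u, y, z }.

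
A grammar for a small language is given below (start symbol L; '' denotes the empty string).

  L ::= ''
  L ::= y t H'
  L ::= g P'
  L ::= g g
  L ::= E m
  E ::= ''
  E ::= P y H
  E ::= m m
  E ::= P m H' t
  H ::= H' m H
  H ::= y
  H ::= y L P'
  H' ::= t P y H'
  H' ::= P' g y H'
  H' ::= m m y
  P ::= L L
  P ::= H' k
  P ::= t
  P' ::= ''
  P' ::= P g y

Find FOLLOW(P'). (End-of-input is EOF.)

In L ::= g P': P' is at the end, add FOLLOW(L) = { EOF, g, m, t, y }.
In H ::= y L P': P' is at the end, add FOLLOW(H) = { m }.
In H' ::= P' g y H': add FIRST(g y H') = { g }.
Union: FOLLOW(P') = { EOF, g, m, t, y }.

{ EOF, g, m, t, y }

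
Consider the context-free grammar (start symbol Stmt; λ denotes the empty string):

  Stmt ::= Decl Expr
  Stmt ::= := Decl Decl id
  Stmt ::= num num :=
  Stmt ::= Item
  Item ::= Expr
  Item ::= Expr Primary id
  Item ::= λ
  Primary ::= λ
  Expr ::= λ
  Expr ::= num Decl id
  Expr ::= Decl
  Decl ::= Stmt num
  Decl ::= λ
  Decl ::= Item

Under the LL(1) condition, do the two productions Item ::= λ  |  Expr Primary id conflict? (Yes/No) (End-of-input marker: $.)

FIRST(λ) = { λ } and FIRST(Expr Primary id) = { :=, id, num }.
The first alternative is nullable and FOLLOW(Item) = { $, :=, id, num } shares := with FIRST of the second — conflict.

Yes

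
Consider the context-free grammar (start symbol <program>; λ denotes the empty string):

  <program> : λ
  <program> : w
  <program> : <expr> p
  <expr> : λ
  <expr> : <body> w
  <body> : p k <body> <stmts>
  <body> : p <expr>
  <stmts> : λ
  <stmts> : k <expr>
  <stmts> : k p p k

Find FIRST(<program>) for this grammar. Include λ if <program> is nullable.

{ p, w, λ }

<program> : λ contributes λ.
<program> : w contributes {w}.
From <program> : <expr> p: <expr> nullable, take FIRST(<expr>) ∪ {p} = { p }.
Union: FIRST(<program>) = { p, w, λ }.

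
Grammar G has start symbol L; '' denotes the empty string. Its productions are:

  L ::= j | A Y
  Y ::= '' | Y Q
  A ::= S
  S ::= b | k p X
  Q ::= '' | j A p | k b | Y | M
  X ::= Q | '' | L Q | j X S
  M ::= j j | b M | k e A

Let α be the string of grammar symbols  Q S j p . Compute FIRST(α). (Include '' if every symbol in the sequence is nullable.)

Add FIRST(Q)\{''} = { b, j, k }; Q is nullable, continue.
Add FIRST(S) = { b, k }; S is not nullable, stop.

{ b, j, k }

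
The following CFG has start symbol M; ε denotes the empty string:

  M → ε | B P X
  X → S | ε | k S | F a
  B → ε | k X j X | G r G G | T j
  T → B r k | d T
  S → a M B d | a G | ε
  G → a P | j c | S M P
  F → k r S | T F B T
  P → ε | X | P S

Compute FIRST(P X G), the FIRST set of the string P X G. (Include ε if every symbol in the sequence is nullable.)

Add FIRST(P)\{ε} = { a, d, j, k, r }; P is nullable, continue.
Add FIRST(X)\{ε} = { a, d, j, k, r }; X is nullable, continue.
Add FIRST(G)\{ε} = { a, d, j, k, r }; G is nullable, continue.
Every symbol is nullable, so include ε.

{ a, d, j, k, r, ε }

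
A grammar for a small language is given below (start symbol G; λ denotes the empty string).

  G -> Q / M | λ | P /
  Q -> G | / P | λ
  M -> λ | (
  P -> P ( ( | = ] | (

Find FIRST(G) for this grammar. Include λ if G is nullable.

{ (, /, =, λ }

From G -> Q / M: Q nullable, take FIRST(Q) ∪ {/} = { (, /, = }.
G -> λ contributes λ.
From G -> P /: add FIRST(P) = { (, = }.
Union: FIRST(G) = { (, /, =, λ }.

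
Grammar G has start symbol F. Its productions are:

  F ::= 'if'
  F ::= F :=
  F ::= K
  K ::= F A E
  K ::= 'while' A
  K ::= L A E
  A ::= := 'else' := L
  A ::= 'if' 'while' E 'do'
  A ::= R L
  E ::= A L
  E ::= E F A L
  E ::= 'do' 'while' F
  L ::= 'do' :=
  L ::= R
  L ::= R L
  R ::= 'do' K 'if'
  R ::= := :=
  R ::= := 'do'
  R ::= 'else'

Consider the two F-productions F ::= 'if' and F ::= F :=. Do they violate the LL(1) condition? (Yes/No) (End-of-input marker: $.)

Yes

FIRST('if') = { 'if' } and FIRST(F :=) = { 'do', 'else', 'if', 'while', := }.
Both contain 'if', so the two alternatives are not disjoint — LL(1) conflict.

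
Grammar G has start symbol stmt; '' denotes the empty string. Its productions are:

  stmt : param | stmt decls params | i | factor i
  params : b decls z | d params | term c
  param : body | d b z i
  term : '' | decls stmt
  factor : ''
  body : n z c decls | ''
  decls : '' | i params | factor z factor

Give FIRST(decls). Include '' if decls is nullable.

{ i, z, '' }

decls : '' contributes ''.
decls : i params contributes {i}.
From decls : factor z factor: factor nullable, take FIRST(factor) ∪ {z} = { z }.
Union: FIRST(decls) = { i, z, '' }.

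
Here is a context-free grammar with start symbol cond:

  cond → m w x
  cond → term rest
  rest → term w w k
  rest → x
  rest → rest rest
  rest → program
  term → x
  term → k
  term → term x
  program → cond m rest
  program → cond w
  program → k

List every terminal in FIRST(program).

{ k, m, x }

From program → cond m rest: add FIRST(cond) = { k, m, x }.
From program → cond w: add FIRST(cond) = { k, m, x }.
program → k contributes {k}.
Union: FIRST(program) = { k, m, x }.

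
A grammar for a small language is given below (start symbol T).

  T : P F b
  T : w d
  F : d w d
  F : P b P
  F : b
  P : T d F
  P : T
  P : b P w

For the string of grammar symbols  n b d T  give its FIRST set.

n is a terminal; add {n} and stop.

{ n }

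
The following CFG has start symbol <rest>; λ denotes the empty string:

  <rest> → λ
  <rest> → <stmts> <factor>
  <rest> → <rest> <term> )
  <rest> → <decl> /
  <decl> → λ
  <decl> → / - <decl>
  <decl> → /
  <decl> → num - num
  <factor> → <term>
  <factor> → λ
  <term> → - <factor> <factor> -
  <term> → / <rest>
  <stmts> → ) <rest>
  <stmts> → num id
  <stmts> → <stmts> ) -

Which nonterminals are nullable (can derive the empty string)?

{ <decl>, <factor>, <rest> }

Directly nullable (have an λ-production): <rest>, <decl>, <factor>.
No other nonterminal has a production whose RHS symbols are all nullable.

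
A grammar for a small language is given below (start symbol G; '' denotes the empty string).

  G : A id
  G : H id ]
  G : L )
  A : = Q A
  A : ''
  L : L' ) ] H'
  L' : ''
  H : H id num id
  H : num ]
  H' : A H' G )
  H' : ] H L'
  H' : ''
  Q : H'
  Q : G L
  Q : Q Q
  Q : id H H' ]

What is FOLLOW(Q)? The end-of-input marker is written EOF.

{ ), =, ], id, num }

In A : = Q A: add FIRST(A)\{''} = { = }.
  Since A is nullable, also add FOLLOW(A) = { ), =, ], id, num }.
In Q : Q Q: add FIRST(Q)\{''} = { ), =, ], id, num }.
  Since Q is nullable, also add FOLLOW(Q) = { ), =, ], id, num }.
In Q : Q Q: Q is at the end, add FOLLOW(Q) = { ), =, ], id, num }.
Union: FOLLOW(Q) = { ), =, ], id, num }.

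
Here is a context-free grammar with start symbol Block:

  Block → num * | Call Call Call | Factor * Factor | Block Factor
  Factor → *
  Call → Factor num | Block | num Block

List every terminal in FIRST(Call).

From Call → Factor num: add FIRST(Factor) = { * }.
From Call → Block: add FIRST(Block) = { *, num }.
Call → num Block contributes {num}.
Union: FIRST(Call) = { *, num }.

{ *, num }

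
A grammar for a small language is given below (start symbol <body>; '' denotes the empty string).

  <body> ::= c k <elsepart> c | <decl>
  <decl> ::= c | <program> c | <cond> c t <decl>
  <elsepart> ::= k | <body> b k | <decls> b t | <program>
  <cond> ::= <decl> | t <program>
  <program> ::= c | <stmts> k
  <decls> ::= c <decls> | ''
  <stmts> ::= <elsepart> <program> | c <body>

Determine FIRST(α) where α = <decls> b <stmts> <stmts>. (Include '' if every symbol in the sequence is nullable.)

Add FIRST(<decls>)\{''} = { c }; <decls> is nullable, continue.
b is a terminal; add {b} and stop.

{ b, c }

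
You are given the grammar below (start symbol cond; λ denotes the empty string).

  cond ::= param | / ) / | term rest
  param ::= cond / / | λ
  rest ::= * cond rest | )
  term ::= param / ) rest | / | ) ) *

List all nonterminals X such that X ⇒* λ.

Directly nullable (have an λ-production): param.
cond ::= param with every symbol nullable, so cond is nullable.
No other nonterminal has a production whose RHS symbols are all nullable.

{ cond, param }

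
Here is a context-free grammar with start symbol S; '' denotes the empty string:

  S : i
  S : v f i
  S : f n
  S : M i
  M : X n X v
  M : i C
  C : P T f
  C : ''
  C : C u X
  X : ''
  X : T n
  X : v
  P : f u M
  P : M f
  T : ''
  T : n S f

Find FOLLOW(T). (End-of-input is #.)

{ f, n }

In C : P T f: add FIRST(f) = { f }.
In X : T n: add FIRST(n) = { n }.
Union: FOLLOW(T) = { f, n }.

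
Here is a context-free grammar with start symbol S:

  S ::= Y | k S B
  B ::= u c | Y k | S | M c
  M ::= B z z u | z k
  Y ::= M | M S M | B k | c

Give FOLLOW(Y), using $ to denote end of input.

{ $, c, k, u, z }

In S ::= Y: Y is at the end, add FOLLOW(S) = { $, c, k, u, z }.
In B ::= Y k: add FIRST(k) = { k }.
Union: FOLLOW(Y) = { $, c, k, u, z }.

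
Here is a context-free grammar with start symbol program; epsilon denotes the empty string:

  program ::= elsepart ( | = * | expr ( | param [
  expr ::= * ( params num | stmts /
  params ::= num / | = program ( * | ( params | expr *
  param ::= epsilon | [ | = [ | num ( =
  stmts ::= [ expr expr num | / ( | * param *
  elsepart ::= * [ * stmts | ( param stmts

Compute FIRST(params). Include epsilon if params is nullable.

params ::= num / contributes {num}.
params ::= = program ( * contributes {=}.
params ::= ( params contributes {(}.
From params ::= expr *: add FIRST(expr) = { *, /, [ }.
Union: FIRST(params) = { (, *, /, =, [, num }.

{ (, *, /, =, [, num }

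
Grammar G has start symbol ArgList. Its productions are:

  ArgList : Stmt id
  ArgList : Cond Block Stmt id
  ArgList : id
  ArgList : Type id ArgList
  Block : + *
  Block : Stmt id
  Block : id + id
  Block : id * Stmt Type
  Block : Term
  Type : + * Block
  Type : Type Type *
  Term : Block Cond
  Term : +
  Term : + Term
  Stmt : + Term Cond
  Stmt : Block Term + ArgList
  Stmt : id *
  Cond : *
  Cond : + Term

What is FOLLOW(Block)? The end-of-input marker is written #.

In ArgList : Cond Block Stmt id: add FIRST(Stmt id) = { +, id }.
In Type : + * Block: Block is at the end, add FOLLOW(Type) = { *, +, id }.
In Term : Block Cond: add FIRST(Cond) = { *, + }.
In Stmt : Block Term + ArgList: add FIRST(Term + ArgList) = { +, id }.
Union: FOLLOW(Block) = { *, +, id }.

{ *, +, id }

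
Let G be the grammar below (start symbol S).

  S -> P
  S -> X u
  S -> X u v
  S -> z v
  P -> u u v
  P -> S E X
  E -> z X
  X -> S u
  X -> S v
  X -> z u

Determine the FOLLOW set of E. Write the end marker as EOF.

In P -> S E X: add FIRST(X) = { u, z }.
Union: FOLLOW(E) = { u, z }.

{ u, z }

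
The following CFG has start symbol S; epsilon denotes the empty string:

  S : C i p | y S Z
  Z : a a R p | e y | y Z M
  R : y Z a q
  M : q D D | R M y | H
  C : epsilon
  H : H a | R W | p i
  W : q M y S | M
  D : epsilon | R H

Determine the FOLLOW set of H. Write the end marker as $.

In M : H: H is at the end, add FOLLOW(M) = { $, a, e, p, q, y }.
In H : H a: add FIRST(a) = { a }.
In D : R H: H is at the end, add FOLLOW(D) = { $, a, e, p, q, y }.
Union: FOLLOW(H) = { $, a, e, p, q, y }.

{ $, a, e, p, q, y }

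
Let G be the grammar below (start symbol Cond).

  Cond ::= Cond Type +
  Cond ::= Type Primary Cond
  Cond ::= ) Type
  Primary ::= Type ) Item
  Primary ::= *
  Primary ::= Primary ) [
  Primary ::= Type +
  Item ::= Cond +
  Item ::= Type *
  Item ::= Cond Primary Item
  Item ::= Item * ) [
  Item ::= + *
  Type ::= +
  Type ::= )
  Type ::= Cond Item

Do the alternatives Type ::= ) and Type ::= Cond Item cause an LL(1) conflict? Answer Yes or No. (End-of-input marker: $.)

Yes

FIRST()) = { ) } and FIRST(Cond Item) = { ), + }.
Both contain ), so the two alternatives are not disjoint — LL(1) conflict.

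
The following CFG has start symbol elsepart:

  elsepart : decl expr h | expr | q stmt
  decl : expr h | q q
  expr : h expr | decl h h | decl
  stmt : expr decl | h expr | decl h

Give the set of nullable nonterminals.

No nonterminal has an empty production or an RHS whose symbols are all nullable.

{ } (none)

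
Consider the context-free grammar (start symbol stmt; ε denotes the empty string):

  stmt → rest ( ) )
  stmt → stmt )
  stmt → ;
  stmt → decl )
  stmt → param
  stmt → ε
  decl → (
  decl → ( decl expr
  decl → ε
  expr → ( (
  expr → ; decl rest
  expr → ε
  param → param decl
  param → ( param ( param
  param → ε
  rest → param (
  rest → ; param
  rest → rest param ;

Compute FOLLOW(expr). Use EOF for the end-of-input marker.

In decl → ( decl expr: expr is at the end, add FOLLOW(decl) = { EOF, (, ), ; }.
Union: FOLLOW(expr) = { EOF, (, ), ; }.

{ EOF, (, ), ; }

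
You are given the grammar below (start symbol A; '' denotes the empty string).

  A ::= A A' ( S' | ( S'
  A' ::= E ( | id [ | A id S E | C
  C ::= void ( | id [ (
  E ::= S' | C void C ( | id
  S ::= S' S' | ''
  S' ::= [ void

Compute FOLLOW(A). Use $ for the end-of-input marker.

A is the start symbol, so $ ∈ FOLLOW(A).
In A ::= A A' ( S': add FIRST(A' ( S') = { (, [, id, void }.
In A' ::= A id S E: add FIRST(id S E) = { id }.
Union: FOLLOW(A) = { $, (, [, id, void }.

{ $, (, [, id, void }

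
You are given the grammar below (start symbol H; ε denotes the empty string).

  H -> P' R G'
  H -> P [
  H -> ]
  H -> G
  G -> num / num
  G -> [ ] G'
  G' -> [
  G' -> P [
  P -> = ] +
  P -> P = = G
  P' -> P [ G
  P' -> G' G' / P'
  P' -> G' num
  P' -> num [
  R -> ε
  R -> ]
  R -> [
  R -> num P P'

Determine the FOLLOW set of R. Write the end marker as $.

In H -> P' R G': add FIRST(G') = { =, [ }.
Union: FOLLOW(R) = { =, [ }.

{ =, [ }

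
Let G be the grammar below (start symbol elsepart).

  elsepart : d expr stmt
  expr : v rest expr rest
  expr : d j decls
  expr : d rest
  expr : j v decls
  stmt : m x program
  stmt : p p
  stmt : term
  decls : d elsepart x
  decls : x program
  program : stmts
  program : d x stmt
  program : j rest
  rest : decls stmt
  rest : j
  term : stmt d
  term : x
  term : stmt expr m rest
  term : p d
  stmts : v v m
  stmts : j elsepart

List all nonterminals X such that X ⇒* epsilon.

No nonterminal has an empty production or an RHS whose symbols are all nullable.

{ } (none)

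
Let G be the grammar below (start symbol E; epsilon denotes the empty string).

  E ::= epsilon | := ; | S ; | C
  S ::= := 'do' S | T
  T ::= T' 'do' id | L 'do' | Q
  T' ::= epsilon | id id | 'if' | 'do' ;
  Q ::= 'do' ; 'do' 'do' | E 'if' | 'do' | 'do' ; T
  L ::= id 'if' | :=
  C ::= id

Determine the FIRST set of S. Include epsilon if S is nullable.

{ 'do', 'if', :=, id }

S ::= := 'do' S contributes {:=}.
From S ::= T: add FIRST(T) = { 'do', 'if', :=, id }.
Union: FIRST(S) = { 'do', 'if', :=, id }.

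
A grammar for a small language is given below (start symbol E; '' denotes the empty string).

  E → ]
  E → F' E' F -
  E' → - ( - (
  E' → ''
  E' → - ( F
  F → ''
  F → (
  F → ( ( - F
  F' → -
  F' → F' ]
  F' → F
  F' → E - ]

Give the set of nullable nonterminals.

{ E', F, F' }

Directly nullable (have an ''-production): E', F.
F' → F with every symbol nullable, so F' is nullable.
No other nonterminal has a production whose RHS symbols are all nullable.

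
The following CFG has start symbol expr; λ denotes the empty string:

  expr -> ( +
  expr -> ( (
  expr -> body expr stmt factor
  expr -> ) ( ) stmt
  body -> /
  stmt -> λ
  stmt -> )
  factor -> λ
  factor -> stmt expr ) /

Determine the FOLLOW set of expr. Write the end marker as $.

expr is the start symbol, so $ ∈ FOLLOW(expr).
In expr -> body expr stmt factor: add FIRST(stmt factor)\{λ} = { (, ), / }.
  Since stmt factor is nullable, also add FOLLOW(expr) = { $, (, ), / }.
In factor -> stmt expr ) /: add FIRST() /) = { ) }.
Union: FOLLOW(expr) = { $, (, ), / }.

{ $, (, ), / }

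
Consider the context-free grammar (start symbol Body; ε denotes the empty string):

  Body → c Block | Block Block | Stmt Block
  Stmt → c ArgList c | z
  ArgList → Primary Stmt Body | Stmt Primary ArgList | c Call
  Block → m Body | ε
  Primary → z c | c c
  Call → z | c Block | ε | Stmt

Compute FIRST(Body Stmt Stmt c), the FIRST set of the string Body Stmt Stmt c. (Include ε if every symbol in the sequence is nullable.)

Add FIRST(Body)\{ε} = { c, m, z }; Body is nullable, continue.
Add FIRST(Stmt) = { c, z }; Stmt is not nullable, stop.

{ c, m, z }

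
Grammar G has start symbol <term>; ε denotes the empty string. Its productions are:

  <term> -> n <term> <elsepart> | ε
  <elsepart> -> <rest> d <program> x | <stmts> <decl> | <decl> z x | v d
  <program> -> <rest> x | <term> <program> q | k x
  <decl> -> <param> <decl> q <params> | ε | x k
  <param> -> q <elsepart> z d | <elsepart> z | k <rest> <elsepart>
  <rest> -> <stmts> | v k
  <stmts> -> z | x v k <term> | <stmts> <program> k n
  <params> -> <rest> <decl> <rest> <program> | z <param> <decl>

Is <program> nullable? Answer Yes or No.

No

Nullable nonterminals: <decl>, <term>.
No production of <program> has an RHS whose symbols are all nullable, so <program> is not nullable.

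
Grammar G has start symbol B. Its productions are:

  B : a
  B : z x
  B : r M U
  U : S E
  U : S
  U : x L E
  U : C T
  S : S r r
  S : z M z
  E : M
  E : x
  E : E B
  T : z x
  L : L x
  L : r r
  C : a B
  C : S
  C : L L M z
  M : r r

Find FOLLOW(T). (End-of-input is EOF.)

In U : C T: T is at the end, add FOLLOW(U) = { EOF, a, r, z }.
Union: FOLLOW(T) = { EOF, a, r, z }.

{ EOF, a, r, z }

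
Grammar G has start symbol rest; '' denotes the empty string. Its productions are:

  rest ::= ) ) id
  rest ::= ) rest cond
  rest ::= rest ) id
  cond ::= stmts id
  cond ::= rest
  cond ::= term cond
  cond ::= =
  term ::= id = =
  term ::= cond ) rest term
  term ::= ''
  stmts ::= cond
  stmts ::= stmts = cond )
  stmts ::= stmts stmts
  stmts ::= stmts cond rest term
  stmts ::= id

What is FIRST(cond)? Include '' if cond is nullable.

{ ), =, id }

From cond ::= stmts id: add FIRST(stmts) = { ), =, id }.
From cond ::= rest: add FIRST(rest) = { ) }.
From cond ::= term cond: term nullable, take FIRST(term) ∪ FIRST(cond) = { ), =, id }.
cond ::= = contributes {=}.
Union: FIRST(cond) = { ), =, id }.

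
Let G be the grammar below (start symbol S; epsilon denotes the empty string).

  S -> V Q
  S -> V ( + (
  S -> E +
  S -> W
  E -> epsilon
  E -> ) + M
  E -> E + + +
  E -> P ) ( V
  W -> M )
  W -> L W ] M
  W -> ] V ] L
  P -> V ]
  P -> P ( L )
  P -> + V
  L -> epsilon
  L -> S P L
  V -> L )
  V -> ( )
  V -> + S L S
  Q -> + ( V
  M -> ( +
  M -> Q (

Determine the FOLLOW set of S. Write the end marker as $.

S is the start symbol, so $ ∈ FOLLOW(S).
In L -> S P L: add FIRST(P L) = { (, ), +, ] }.
In V -> + S L S: add FIRST(L S) = { (, ), +, ] }.
In V -> + S L S: S is at the end, add FOLLOW(V) = { $, (, ), +, ] }.
Union: FOLLOW(S) = { $, (, ), +, ] }.

{ $, (, ), +, ] }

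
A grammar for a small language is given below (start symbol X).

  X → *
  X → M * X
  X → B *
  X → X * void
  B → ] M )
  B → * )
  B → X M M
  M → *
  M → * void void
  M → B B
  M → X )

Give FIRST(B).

{ *, ] }

B → ] M ) contributes {]}.
B → * ) contributes {*}.
From B → X M M: add FIRST(X) = { *, ] }.
Union: FIRST(B) = { *, ] }.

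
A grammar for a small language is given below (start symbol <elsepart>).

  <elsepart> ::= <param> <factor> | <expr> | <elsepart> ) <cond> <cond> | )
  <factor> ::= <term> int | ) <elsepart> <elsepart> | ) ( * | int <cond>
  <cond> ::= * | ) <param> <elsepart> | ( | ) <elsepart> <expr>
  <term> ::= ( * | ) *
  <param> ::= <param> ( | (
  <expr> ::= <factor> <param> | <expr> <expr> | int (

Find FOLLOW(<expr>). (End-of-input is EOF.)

{ EOF, (, ), *, int }

In <elsepart> ::= <expr>: <expr> is at the end, add FOLLOW(<elsepart>) = { EOF, (, ), *, int }.
In <cond> ::= ) <elsepart> <expr>: <expr> is at the end, add FOLLOW(<cond>) = { EOF, (, ), *, int }.
In <expr> ::= <expr> <expr>: add FIRST(<expr>) = { (, ), int }.
In <expr> ::= <expr> <expr>: <expr> is at the end, add FOLLOW(<expr>) = { EOF, (, ), *, int }.
Union: FOLLOW(<expr>) = { EOF, (, ), *, int }.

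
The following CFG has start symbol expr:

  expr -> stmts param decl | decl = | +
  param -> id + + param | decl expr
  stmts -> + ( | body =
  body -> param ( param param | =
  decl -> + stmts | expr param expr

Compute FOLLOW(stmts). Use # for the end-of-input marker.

In expr -> stmts param decl: add FIRST(param decl) = { +, =, id }.
In decl -> + stmts: stmts is at the end, add FOLLOW(decl) = { #, (, +, =, id }.
Union: FOLLOW(stmts) = { #, (, +, =, id }.

{ #, (, +, =, id }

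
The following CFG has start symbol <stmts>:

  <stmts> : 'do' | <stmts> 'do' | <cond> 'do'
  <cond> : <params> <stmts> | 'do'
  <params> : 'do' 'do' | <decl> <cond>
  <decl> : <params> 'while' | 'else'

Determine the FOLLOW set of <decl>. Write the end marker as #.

In <params> : <decl> <cond>: add FIRST(<cond>) = { 'do', 'else' }.
Union: FOLLOW(<decl>) = { 'do', 'else' }.

{ 'do', 'else' }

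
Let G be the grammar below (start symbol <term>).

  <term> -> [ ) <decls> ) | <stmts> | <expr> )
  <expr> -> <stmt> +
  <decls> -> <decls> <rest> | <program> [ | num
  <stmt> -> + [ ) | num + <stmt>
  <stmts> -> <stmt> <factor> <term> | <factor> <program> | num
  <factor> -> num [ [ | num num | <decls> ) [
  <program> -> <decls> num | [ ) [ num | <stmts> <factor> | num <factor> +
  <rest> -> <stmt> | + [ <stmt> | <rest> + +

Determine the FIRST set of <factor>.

<factor> -> num [ [ contributes {num}.
<factor> -> num num contributes {num}.
From <factor> -> <decls> ) [: add FIRST(<decls>) = { +, [, num }.
Union: FIRST(<factor>) = { +, [, num }.

{ +, [, num }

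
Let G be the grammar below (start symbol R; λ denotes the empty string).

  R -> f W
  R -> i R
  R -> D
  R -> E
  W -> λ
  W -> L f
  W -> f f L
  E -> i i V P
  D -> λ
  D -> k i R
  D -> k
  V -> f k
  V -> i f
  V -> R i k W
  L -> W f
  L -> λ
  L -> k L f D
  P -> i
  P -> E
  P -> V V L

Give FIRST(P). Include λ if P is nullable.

{ f, i, k }

P -> i contributes {i}.
From P -> E: add FIRST(E) = { i }.
From P -> V V L: add FIRST(V) = { f, i, k }.
Union: FIRST(P) = { f, i, k }.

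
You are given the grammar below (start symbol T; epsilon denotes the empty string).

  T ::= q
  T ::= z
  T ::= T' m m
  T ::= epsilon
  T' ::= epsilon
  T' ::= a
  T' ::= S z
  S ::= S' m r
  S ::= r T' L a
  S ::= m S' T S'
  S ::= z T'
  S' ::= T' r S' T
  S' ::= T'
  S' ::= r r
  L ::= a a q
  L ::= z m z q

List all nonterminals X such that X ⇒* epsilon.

Directly nullable (have an epsilon-production): T, T'.
S' ::= T' with every symbol nullable, so S' is nullable.
No other nonterminal has a production whose RHS symbols are all nullable.

{ S', T, T' }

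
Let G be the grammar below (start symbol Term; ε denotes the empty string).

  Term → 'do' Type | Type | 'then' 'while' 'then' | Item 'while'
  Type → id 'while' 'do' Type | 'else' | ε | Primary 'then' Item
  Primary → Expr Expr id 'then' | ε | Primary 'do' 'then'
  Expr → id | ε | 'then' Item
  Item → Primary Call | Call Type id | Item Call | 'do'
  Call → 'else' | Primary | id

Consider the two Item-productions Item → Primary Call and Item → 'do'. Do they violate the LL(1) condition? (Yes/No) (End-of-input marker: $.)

FIRST(Primary Call) = { 'do', 'else', 'then', id, ε } and FIRST('do') = { 'do' }.
Both contain 'do', so the two alternatives are not disjoint — LL(1) conflict.

Yes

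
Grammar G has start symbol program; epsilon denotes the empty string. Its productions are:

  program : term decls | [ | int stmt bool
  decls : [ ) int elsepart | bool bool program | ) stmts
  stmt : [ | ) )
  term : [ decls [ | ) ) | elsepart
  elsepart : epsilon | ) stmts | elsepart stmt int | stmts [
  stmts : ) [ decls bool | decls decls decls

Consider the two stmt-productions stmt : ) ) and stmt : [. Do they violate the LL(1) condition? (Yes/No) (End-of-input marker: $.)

FIRST() )) = { ) } and FIRST([) = { [ }.
The FIRST sets are disjoint and neither alternative is nullable — no conflict.

No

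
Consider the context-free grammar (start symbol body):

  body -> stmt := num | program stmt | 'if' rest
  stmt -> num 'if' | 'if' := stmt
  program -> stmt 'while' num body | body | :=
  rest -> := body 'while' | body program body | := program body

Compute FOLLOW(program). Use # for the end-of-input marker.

{ 'if', :=, num }

In body -> program stmt: add FIRST(stmt) = { 'if', num }.
In rest -> body program body: add FIRST(body) = { 'if', :=, num }.
In rest -> := program body: add FIRST(body) = { 'if', :=, num }.
Union: FOLLOW(program) = { 'if', :=, num }.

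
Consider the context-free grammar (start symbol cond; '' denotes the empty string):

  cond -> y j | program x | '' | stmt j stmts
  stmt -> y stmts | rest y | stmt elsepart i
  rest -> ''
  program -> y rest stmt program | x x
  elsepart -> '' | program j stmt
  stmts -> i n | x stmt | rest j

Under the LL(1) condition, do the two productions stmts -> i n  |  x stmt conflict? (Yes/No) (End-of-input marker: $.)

No

FIRST(i n) = { i } and FIRST(x stmt) = { x }.
The FIRST sets are disjoint and neither alternative is nullable — no conflict.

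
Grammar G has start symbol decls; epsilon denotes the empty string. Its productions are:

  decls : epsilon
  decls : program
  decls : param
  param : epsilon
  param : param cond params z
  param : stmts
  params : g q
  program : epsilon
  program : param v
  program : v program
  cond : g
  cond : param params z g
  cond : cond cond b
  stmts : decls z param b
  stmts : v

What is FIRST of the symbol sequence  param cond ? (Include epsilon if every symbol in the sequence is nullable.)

{ g, v, z }

Add FIRST(param)\{epsilon} = { g, v, z }; param is nullable, continue.
Add FIRST(cond) = { g, v, z }; cond is not nullable, stop.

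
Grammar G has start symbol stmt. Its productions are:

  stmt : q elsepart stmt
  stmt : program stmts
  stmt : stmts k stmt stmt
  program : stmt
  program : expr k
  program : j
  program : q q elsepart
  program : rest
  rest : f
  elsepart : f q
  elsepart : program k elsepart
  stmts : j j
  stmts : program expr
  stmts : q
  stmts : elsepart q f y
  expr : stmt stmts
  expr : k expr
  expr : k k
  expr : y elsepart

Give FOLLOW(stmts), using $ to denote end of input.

{ $, f, j, k, q, y }

In stmt : program stmts: stmts is at the end, add FOLLOW(stmt) = { $, f, j, k, q, y }.
In stmt : stmts k stmt stmt: add FIRST(k stmt stmt) = { k }.
In expr : stmt stmts: stmts is at the end, add FOLLOW(expr) = { $, f, j, k, q, y }.
Union: FOLLOW(stmts) = { $, f, j, k, q, y }.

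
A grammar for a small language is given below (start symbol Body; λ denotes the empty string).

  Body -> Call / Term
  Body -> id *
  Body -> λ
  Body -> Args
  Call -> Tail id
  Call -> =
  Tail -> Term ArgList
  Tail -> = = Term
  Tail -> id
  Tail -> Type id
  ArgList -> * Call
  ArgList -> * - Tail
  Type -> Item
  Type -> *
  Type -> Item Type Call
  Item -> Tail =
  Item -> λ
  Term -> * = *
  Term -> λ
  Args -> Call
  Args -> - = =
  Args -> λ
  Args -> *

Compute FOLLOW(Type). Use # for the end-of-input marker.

In Tail -> Type id: add FIRST(id) = { id }.
In Type -> Item Type Call: add FIRST(Call) = { *, =, id }.
Union: FOLLOW(Type) = { *, =, id }.

{ *, =, id }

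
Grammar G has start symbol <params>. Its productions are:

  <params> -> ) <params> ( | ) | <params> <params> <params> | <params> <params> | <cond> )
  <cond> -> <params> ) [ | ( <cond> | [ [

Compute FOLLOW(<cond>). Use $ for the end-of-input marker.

{ ) }

In <params> -> <cond> ): add FIRST()) = { ) }.
In <cond> -> ( <cond>: <cond> is at the end, add FOLLOW(<cond>) = { ) }.
Union: FOLLOW(<cond>) = { ) }.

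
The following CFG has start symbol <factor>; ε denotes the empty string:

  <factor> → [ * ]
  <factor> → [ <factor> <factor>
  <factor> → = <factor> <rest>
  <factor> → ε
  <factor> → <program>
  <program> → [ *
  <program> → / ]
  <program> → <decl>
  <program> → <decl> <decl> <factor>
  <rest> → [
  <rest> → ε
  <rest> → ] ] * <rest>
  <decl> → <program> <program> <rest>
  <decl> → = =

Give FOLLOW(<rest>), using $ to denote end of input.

{ $, /, =, [, ] }

In <factor> → = <factor> <rest>: <rest> is at the end, add FOLLOW(<factor>) = { $, /, =, [, ] }.
In <rest> → ] ] * <rest>: <rest> is at the end, add FOLLOW(<rest>) = { $, /, =, [, ] }.
In <decl> → <program> <program> <rest>: <rest> is at the end, add FOLLOW(<decl>) = { $, /, =, [, ] }.
Union: FOLLOW(<rest>) = { $, /, =, [, ] }.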